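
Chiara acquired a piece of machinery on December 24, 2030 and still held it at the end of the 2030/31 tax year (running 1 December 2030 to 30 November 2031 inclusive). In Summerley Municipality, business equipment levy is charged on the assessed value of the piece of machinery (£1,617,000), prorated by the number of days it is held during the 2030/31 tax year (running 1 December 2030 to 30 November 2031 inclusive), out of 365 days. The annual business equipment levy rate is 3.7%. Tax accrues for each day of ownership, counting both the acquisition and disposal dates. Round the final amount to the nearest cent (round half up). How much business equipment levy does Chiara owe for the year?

Days held (December 24, 2030 – November 30, 2031): 342 out of 365
Tax = £1,617,000 × 3.7% × 342/365 = £56,058.9534

£56,058.95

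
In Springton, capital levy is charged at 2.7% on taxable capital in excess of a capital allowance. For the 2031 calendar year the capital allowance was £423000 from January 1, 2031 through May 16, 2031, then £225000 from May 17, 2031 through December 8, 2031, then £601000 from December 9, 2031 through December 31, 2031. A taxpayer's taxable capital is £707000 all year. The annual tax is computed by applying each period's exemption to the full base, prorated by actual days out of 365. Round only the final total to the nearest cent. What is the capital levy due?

£10382.35

January 1 – May 16, 2031: 136 days, exemption £423000 → (£707000 − £423000) × 2.7% × 136/365 = £2857.1178
May 17 – December 8, 2031: 206 days, exemption £225000 → (£707000 − £225000) × 2.7% × 206/365 = £7344.8877
December 9 – December 31, 2031: 23 days, exemption £601000 → (£707000 − £601000) × 2.7% × 23/365 = £180.3452
Total = £10382.3507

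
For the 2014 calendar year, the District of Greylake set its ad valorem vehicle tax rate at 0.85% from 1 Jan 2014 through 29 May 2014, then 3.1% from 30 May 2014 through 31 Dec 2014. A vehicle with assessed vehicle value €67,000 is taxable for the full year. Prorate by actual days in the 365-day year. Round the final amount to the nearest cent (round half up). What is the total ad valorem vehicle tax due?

€1,461.61

1 Jan – 29 May 2014: 149 days at 0.85% → €67,000 × 0.85% × 149/365 = €232.4808
30 May – 31 Dec 2014: 216 days at 3.1% → €67,000 × 3.1% × 216/365 = €1,229.1288
Total = €1,461.6096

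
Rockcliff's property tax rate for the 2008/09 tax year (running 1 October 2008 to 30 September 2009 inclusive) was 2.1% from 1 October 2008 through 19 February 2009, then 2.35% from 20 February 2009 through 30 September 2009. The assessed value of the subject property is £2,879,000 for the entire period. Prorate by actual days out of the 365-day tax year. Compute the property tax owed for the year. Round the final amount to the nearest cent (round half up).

£64,856.38

1 October 2008 – 19 February 2009: 142 days at 2.1% → £2,879,000 × 2.1% × 142/365 = £23,521.0356
20 February – 30 September 2009: 223 days at 2.35% → £2,879,000 × 2.35% × 223/365 = £41,335.3411
Total = £64,856.3767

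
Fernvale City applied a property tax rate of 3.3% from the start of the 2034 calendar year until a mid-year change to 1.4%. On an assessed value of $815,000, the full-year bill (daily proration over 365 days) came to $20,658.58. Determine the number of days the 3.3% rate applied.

218 days

Let d = days at the first rate; then 365 − d days at the second rate.
$815,000 × [3.3%·d + 1.4%·(365−d)] / 365 = $20,658.58
Solving gives d = 218, so the new rate took effect on 7 August 2034.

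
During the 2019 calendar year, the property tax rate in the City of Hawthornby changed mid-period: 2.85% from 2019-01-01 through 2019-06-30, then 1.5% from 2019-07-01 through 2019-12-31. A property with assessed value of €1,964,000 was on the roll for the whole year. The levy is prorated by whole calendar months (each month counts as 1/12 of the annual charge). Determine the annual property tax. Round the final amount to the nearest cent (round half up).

€42,717.00

2019-01-01 to 2019-06-30: 6 months at 2.85% → €1,964,000 × 2.85% × 6/12 = €27,987.0000
2019-07-01 to 2019-12-31: 6 months at 1.5% → €1,964,000 × 1.5% × 6/12 = €14,730.0000
Total = €42,717.0000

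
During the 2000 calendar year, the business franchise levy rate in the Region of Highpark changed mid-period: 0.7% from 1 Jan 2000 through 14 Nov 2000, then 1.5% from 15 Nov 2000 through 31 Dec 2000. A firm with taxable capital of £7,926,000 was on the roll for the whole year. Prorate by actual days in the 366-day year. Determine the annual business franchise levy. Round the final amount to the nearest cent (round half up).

1 Jan – 14 Nov 2000: 319 days at 0.7% → £7,926,000 × 0.7% × 319/366 = £48,357.2623
15 Nov – 31 Dec 2000: 47 days at 1.5% → £7,926,000 × 1.5% × 47/366 = £15,267.2951
Total = £63,624.5574

£63,624.56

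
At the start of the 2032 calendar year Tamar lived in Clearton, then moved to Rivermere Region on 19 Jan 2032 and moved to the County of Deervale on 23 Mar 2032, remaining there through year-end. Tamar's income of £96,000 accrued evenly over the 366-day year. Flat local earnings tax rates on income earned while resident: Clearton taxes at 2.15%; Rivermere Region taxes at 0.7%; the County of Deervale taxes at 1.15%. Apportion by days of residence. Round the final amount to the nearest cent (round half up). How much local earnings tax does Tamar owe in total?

£1,075.67

Clearton, 1 Jan – 18 Jan 2032: 18 days → £96,000 × 2.15% × 18/366 = £101.5082
Rivermere Region, 19 Jan – 22 Mar 2032: 64 days → £96,000 × 0.7% × 64/366 = £117.5082
The County of Deervale, 23 Mar – 31 Dec 2032: 284 days → £96,000 × 1.15% × 284/366 = £856.6557
Total = £1,075.6721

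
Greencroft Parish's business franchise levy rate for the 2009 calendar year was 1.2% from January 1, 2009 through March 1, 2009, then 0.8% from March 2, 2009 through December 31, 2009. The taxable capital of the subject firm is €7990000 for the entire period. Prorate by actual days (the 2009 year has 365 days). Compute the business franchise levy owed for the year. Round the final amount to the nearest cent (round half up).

January 1 – March 1, 2009: 60 days at 1.2% → €7990000 × 1.2% × 60/365 = €15761.0959
March 2 – December 31, 2009: 305 days at 0.8% → €7990000 × 0.8% × 305/365 = €53412.6027
Total = €69173.6986

€69173.70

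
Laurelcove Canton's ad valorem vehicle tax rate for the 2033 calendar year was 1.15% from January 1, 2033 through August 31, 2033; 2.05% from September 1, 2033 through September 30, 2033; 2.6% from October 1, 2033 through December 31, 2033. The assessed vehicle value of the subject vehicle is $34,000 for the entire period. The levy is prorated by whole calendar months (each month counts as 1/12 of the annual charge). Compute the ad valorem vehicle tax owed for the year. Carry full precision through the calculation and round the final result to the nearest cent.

January 1 – August 31, 2033: 8 months at 1.15% → $34,000 × 1.15% × 8/12 = $260.6667
September 1 – September 30, 2033: 1 month at 2.05% → $34,000 × 2.05% × 1/12 = $58.0833
October 1 – December 31, 2033: 3 months at 2.6% → $34,000 × 2.6% × 3/12 = $221.0000
Total = $539.7500

$539.75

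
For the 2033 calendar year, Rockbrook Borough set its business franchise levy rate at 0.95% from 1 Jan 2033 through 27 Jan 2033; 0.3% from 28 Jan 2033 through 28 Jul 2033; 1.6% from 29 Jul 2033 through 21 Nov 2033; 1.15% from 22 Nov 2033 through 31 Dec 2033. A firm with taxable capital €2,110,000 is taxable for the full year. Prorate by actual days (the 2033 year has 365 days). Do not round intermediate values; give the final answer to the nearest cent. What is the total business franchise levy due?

€18,027.49

1 Jan – 27 Jan 2033: 27 days at 0.95% → €2,110,000 × 0.95% × 27/365 = €1,482.7808
28 Jan – 28 Jul 2033: 182 days at 0.3% → €2,110,000 × 0.3% × 182/365 = €3,156.3288
29 Jul – 21 Nov 2033: 116 days at 1.6% → €2,110,000 × 1.6% × 116/365 = €10,729.2055
22 Nov – 31 Dec 2033: 40 days at 1.15% → €2,110,000 × 1.15% × 40/365 = €2,659.1781
Total = €18,027.4932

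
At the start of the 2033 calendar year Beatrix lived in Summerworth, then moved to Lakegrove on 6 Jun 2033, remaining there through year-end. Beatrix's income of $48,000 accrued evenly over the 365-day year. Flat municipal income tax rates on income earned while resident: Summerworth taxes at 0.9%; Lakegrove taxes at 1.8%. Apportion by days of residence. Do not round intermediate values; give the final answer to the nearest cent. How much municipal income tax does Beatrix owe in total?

Summerworth, 1 Jan – 5 Jun 2033: 156 days → $48,000 × 0.9% × 156/365 = $184.6356
Lakegrove, 6 Jun – 31 Dec 2033: 209 days → $48,000 × 1.8% × 209/365 = $494.7288
Total = $679.3644

$679.36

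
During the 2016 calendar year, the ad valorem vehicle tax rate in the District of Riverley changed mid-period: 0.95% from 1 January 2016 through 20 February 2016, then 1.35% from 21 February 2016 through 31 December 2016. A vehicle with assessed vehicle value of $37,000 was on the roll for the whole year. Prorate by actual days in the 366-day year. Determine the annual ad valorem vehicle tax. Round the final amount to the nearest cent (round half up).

$478.88

1 January – 20 February 2016: 51 days at 0.95% → $37,000 × 0.95% × 51/366 = $48.9795
21 February – 31 December 2016: 315 days at 1.35% → $37,000 × 1.35% × 315/366 = $429.8975
Total = $478.8770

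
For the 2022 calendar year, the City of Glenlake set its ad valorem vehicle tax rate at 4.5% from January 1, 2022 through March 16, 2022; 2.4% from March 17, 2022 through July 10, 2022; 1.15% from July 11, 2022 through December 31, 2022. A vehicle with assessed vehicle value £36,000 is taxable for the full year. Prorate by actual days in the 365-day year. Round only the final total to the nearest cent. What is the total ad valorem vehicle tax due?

£804.82

January 1 – March 16, 2022: 75 days at 4.5% → £36,000 × 4.5% × 75/365 = £332.8767
March 17 – July 10, 2022: 116 days at 2.4% → £36,000 × 2.4% × 116/365 = £274.5863
July 11 – December 31, 2022: 174 days at 1.15% → £36,000 × 1.15% × 174/365 = £197.3589
Total = £804.8219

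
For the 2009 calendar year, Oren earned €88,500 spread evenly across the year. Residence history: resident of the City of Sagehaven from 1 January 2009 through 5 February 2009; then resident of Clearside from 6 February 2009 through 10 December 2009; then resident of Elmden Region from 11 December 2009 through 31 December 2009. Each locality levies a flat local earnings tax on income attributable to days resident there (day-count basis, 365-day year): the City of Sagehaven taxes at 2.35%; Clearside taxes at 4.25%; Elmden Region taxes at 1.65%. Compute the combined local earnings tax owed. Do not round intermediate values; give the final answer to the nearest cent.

The City of Sagehaven, 1 January – 5 February 2009: 36 days → €88,500 × 2.35% × 36/365 = €205.1260
Clearside, 6 February – 10 December 2009: 308 days → €88,500 × 4.25% × 308/365 = €3,173.8767
Elmden Region, 11 December – 31 December 2009: 21 days → €88,500 × 1.65% × 21/365 = €84.0144
Total = €3,463.0171

€3,463.02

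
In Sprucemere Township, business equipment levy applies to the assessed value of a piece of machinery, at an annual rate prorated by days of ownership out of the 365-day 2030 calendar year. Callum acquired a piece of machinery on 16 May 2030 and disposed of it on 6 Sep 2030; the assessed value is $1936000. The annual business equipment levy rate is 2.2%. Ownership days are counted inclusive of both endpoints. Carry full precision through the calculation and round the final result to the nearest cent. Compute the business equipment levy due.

$13302.71

Days held (16 May – 6 Sep 2030): 114 out of 365
Tax = $1936000 × 2.2% × 114/365 = $13302.7068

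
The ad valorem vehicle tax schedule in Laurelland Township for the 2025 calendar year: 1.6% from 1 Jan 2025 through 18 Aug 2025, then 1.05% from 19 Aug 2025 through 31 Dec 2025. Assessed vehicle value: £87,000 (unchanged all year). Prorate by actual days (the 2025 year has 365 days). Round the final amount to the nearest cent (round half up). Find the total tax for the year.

1 Jan – 18 Aug 2025: 230 days at 1.6% → £87,000 × 1.6% × 230/365 = £877.1507
19 Aug – 31 Dec 2025: 135 days at 1.05% → £87,000 × 1.05% × 135/365 = £337.8699
Total = £1,215.0205

£1,215.02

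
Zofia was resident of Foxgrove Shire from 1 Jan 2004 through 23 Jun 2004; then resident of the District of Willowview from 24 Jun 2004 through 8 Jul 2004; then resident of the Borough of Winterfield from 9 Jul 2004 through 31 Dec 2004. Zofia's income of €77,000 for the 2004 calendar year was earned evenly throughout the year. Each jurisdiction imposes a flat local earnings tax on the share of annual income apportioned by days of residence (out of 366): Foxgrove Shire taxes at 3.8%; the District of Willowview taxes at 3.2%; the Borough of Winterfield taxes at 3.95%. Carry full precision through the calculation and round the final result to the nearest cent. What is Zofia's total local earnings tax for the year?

€2,962.61

Foxgrove Shire, 1 Jan – 23 Jun 2004: 175 days → €77,000 × 3.8% × 175/366 = €1,399.0437
The District of Willowview, 24 Jun – 8 Jul 2004: 15 days → €77,000 × 3.2% × 15/366 = €100.9836
The Borough of Winterfield, 9 Jul – 31 Dec 2004: 176 days → €77,000 × 3.95% × 176/366 = €1,462.5792
Total = €2,962.6066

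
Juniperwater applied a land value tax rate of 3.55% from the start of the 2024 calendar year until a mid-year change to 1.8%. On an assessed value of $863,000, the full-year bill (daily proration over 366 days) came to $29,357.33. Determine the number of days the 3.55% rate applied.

335 days

Let d = days at the first rate; then 366 − d days at the second rate.
$863,000 × [3.55%·d + 1.8%·(366−d)] / 366 = $29,357.33
Solving gives d = 335, so the new rate took effect on December 1, 2024.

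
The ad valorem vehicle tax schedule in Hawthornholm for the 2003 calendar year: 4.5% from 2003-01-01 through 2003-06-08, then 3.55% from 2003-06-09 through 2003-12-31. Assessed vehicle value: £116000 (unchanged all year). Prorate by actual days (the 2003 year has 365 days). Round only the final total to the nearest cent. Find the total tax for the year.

2003-01-01 to 2003-06-08: 159 days at 4.5% → £116000 × 4.5% × 159/365 = £2273.9178
2003-06-09 to 2003-12-31: 206 days at 3.55% → £116000 × 3.55% × 206/365 = £2324.1315
Total = £4598.0493

£4598.05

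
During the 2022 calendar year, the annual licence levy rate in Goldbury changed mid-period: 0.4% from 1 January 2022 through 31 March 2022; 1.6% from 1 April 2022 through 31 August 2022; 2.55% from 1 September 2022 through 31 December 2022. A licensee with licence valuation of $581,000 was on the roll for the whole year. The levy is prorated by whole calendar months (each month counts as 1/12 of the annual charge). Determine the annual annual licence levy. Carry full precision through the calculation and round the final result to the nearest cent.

1 January – 31 March 2022: 3 months at 0.4% → $581,000 × 0.4% × 3/12 = $581.0000
1 April – 31 August 2022: 5 months at 1.6% → $581,000 × 1.6% × 5/12 = $3,873.3333
1 September – 31 December 2022: 4 months at 2.55% → $581,000 × 2.55% × 4/12 = $4,938.5000
Total = $9,392.8333

$9,392.83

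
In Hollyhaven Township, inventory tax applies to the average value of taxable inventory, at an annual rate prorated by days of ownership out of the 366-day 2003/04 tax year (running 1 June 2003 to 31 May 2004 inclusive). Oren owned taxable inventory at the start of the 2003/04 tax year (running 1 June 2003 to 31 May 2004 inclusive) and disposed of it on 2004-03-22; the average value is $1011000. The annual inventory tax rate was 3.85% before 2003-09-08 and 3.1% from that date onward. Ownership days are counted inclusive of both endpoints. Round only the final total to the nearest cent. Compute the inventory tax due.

2003-06-01 to 2003-09-07: 99 days at 3.85% → $1011000 × 3.85% × 99/366 = $10528.4877
2003-09-08 to 2004-03-22: 197 days at 3.1% → $1011000 × 3.1% × 197/366 = $16869.3361
Total = $27397.8238

$27397.82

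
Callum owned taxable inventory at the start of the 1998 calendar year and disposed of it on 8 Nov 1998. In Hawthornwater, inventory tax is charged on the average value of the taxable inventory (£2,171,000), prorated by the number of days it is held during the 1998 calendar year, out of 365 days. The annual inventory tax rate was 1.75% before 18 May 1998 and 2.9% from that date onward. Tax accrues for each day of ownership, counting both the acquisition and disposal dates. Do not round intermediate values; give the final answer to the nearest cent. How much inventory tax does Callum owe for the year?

£44,446.02

1 Jan – 17 May 1998: 137 days at 1.75% → £2,171,000 × 1.75% × 137/365 = £14,260.1986
18 May – 8 Nov 1998: 175 days at 2.9% → £2,171,000 × 2.9% × 175/365 = £30,185.8219
Total = £44,446.0205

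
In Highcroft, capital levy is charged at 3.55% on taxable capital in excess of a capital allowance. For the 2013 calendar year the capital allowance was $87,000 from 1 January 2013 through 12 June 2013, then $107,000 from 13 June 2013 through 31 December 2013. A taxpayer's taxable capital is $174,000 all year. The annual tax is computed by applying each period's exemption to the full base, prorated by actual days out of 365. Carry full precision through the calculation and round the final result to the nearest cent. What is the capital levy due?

$2,695.57

1 January – 12 June 2013: 163 days, exemption $87,000 → ($174,000 − $87,000) × 3.55% × 163/365 = $1,379.2479
13 June – 31 December 2013: 202 days, exemption $107,000 → ($174,000 − $107,000) × 3.55% × 202/365 = $1,316.3205
Total = $2,695.5685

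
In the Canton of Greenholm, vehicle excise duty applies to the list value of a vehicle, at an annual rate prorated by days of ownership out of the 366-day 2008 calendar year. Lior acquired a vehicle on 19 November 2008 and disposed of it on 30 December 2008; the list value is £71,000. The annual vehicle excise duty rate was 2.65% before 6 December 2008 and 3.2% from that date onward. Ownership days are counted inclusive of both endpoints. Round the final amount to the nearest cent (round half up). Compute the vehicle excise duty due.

19 November – 5 December 2008: 17 days at 2.65% → £71,000 × 2.65% × 17/366 = £87.3921
6 December – 30 December 2008: 25 days at 3.2% → £71,000 × 3.2% × 25/366 = £155.1913
Total = £242.5833

£242.58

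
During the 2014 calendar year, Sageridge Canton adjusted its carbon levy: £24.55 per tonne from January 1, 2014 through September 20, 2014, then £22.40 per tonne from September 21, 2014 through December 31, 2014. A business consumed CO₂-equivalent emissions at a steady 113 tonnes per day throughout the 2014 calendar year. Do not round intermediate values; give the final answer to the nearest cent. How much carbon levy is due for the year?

January 1 – September 20, 2014: 263 days × 113 tonnes/day = 29,719 tonnes at £24.55/tonne → £729,601.45
September 21 – December 31, 2014: 102 days × 113 tonnes/day = 11,526 tonnes at £22.40/tonne → £258,182.40

£987,783.85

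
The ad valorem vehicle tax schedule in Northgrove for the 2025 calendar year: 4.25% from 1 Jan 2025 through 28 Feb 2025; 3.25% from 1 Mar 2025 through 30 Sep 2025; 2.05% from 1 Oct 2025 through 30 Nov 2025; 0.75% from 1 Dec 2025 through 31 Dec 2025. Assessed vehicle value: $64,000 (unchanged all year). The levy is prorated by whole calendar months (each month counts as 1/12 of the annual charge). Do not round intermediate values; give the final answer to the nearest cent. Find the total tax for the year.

$1,925.33

1 Jan – 28 Feb 2025: 2 months at 4.25% → $64,000 × 4.25% × 2/12 = $453.3333
1 Mar – 30 Sep 2025: 7 months at 3.25% → $64,000 × 3.25% × 7/12 = $1,213.3333
1 Oct – 30 Nov 2025: 2 months at 2.05% → $64,000 × 2.05% × 2/12 = $218.6667
1 Dec – 31 Dec 2025: 1 month at 0.75% → $64,000 × 0.75% × 1/12 = $40.0000
Total = $1,925.3333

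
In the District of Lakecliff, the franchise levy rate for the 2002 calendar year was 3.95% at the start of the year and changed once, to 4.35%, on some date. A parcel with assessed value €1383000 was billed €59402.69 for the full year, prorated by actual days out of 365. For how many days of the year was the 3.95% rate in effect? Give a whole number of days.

Let d = days at the first rate; then 365 − d days at the second rate.
€1383000 × [3.95%·d + 4.35%·(365−d)] / 365 = €59402.69
Solving gives d = 50, so the new rate took effect on 20 Feb 2002.

50 days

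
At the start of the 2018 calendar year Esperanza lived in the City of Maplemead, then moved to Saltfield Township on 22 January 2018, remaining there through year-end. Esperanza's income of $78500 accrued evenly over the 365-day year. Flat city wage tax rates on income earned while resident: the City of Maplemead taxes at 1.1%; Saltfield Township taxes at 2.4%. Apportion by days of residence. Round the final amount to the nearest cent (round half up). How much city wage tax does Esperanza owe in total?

$1825.29

The City of Maplemead, 1 January – 21 January 2018: 21 days → $78500 × 1.1% × 21/365 = $49.6808
Saltfield Township, 22 January – 31 December 2018: 344 days → $78500 × 2.4% × 344/365 = $1775.6055
Total = $1825.2863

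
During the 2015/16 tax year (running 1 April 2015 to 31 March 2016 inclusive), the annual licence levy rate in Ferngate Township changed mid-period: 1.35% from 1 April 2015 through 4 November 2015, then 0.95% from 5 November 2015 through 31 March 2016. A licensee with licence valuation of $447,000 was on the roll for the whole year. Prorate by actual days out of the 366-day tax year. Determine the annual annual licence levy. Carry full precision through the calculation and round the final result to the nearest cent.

$5,311.48

1 April – 4 November 2015: 218 days at 1.35% → $447,000 × 1.35% × 218/366 = $3,594.3197
5 November 2015 – 31 March 2016: 148 days at 0.95% → $447,000 × 0.95% × 148/366 = $1,717.1639
Total = $5,311.4836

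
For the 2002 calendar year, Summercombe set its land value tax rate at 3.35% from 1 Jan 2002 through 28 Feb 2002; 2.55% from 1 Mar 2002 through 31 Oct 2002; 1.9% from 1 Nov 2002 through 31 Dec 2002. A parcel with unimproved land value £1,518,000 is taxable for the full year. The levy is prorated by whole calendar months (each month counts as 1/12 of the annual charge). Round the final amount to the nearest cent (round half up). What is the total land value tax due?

1 Jan – 28 Feb 2002: 2 months at 3.35% → £1,518,000 × 3.35% × 2/12 = £8,475.5000
1 Mar – 31 Oct 2002: 8 months at 2.55% → £1,518,000 × 2.55% × 8/12 = £25,806.0000
1 Nov – 31 Dec 2002: 2 months at 1.9% → £1,518,000 × 1.9% × 2/12 = £4,807.0000
Total = £39,088.5000

£39,088.50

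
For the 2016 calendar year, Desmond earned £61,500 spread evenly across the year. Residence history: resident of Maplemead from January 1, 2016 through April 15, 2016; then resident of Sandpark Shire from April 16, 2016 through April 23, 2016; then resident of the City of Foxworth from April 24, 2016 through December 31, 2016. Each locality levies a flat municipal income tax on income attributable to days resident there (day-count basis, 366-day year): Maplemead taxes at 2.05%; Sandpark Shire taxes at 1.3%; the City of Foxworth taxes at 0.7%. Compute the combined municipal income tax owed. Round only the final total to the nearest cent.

£679.02

Maplemead, January 1 – April 15, 2016: 106 days → £61,500 × 2.05% × 106/366 = £365.1352
Sandpark Shire, April 16 – April 23, 2016: 8 days → £61,500 × 1.3% × 8/366 = £17.4754
The City of Foxworth, April 24 – December 31, 2016: 252 days → £61,500 × 0.7% × 252/366 = £296.4098
Total = £679.0205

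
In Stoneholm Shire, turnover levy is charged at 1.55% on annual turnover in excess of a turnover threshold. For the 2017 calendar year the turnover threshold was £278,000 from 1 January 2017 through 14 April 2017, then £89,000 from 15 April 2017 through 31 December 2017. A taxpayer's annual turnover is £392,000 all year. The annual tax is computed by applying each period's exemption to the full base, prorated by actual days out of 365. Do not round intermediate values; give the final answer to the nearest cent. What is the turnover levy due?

£3,861.79

1 January – 14 April 2017: 104 days, exemption £278,000 → (£392,000 − £278,000) × 1.55% × 104/365 = £503.4740
15 April – 31 December 2017: 261 days, exemption £89,000 → (£392,000 − £89,000) × 1.55% × 261/365 = £3,358.3192
Total = £3,861.7932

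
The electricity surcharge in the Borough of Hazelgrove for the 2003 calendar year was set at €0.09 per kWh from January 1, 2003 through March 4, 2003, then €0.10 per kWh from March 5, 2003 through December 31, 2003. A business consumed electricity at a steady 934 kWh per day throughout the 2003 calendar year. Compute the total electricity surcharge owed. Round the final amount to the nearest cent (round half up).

January 1 – March 4, 2003: 63 days × 934 kWh/day = 58,842 kWh at €0.09/kWh → €5,295.78
March 5 – December 31, 2003: 302 days × 934 kWh/day = 282,068 kWh at €0.10/kWh → €28,206.80

€33,502.58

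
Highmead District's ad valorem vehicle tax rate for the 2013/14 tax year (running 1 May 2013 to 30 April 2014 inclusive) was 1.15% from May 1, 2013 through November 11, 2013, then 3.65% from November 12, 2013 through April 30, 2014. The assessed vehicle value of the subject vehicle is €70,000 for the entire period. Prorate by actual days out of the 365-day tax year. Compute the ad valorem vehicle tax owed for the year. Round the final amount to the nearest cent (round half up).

€1,620.07

May 1 – November 11, 2013: 195 days at 1.15% → €70,000 × 1.15% × 195/365 = €430.0685
November 12, 2013 – April 30, 2014: 170 days at 3.65% → €70,000 × 3.65% × 170/365 = €1,190.0000
Total = €1,620.0685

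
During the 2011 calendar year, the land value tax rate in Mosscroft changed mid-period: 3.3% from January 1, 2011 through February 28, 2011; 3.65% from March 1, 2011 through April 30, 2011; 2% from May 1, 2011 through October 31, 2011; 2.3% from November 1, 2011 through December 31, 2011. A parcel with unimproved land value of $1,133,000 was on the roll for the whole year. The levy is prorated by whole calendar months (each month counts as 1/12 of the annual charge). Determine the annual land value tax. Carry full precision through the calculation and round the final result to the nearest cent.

$28,797.08

January 1 – February 28, 2011: 2 months at 3.3% → $1,133,000 × 3.3% × 2/12 = $6,231.5000
March 1 – April 30, 2011: 2 months at 3.65% → $1,133,000 × 3.65% × 2/12 = $6,892.4167
May 1 – October 31, 2011: 6 months at 2% → $1,133,000 × 2% × 6/12 = $11,330.0000
November 1 – December 31, 2011: 2 months at 2.3% → $1,133,000 × 2.3% × 2/12 = $4,343.1667
Total = $28,797.0833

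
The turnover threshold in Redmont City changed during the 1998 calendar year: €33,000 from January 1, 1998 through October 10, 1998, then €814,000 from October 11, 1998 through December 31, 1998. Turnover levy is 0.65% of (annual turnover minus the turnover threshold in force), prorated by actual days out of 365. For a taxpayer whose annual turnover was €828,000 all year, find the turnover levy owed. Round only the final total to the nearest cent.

€4,027.03

January 1 – October 10, 1998: 283 days, exemption €33,000 → (€828,000 − €33,000) × 0.65% × 283/365 = €4,006.5822
October 11 – December 31, 1998: 82 days, exemption €814,000 → (€828,000 − €814,000) × 0.65% × 82/365 = €20.4438
Total = €4,027.0260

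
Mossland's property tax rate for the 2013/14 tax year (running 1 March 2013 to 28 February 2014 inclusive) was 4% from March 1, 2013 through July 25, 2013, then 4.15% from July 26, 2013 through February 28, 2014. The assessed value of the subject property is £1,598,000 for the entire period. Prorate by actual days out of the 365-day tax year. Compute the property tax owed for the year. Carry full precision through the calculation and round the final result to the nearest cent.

£65,351.63

March 1 – July 25, 2013: 147 days at 4% → £1,598,000 × 4% × 147/365 = £25,743.1233
July 26, 2013 – February 28, 2014: 218 days at 4.15% → £1,598,000 × 4.15% × 218/365 = £39,608.5096
Total = £65,351.6329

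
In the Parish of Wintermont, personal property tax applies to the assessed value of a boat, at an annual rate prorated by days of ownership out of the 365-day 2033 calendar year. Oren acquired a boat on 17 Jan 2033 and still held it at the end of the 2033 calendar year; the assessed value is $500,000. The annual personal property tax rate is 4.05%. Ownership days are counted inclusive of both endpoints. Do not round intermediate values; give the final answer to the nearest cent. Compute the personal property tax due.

Days held (17 Jan – 31 Dec 2033): 349 out of 365
Tax = $500,000 × 4.05% × 349/365 = $19,362.3288

$19,362.33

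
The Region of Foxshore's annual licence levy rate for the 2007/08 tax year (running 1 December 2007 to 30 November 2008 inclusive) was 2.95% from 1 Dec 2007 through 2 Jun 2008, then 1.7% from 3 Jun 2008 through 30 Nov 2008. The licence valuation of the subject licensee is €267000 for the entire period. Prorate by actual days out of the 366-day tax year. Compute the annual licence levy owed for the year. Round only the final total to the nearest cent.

€6225.99

1 Dec 2007 – 2 Jun 2008: 185 days at 2.95% → €267000 × 2.95% × 185/366 = €3981.2910
3 Jun – 30 Nov 2008: 181 days at 1.7% → €267000 × 1.7% × 181/366 = €2244.6967
Total = €6225.9877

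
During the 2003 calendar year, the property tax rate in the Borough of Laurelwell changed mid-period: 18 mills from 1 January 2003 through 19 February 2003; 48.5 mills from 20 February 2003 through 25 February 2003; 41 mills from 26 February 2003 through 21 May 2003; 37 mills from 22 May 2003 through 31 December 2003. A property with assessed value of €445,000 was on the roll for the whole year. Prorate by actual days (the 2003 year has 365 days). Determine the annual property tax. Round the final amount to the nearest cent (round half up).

€15,805.42

1 January – 19 February 2003: 50 days at 18 mills → €445,000 × 1.8% × 50/365 = €1,097.2603
20 February – 25 February 2003: 6 days at 48.5 mills → €445,000 × 4.85% × 6/365 = €354.7808
26 February – 21 May 2003: 85 days at 41 mills → €445,000 × 4.1% × 85/365 = €4,248.8356
22 May – 31 December 2003: 224 days at 37 mills → €445,000 × 3.7% × 224/365 = €10,104.5479
Total = €15,805.4247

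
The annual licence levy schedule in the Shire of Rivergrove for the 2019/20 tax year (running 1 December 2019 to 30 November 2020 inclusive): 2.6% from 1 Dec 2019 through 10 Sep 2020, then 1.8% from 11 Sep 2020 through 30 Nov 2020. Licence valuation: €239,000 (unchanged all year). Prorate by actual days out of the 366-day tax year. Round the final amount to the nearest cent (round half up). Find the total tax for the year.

€5,790.85

1 Dec 2019 – 10 Sep 2020: 285 days at 2.6% → €239,000 × 2.6% × 285/366 = €4,838.7705
11 Sep – 30 Nov 2020: 81 days at 1.8% → €239,000 × 1.8% × 81/366 = €952.0820
Total = €5,790.8525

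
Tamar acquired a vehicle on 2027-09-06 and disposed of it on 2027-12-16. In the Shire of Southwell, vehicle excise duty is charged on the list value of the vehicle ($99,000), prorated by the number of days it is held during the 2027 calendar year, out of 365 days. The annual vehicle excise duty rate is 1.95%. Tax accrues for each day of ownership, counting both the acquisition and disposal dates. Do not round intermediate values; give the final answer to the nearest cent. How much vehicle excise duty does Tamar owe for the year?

$539.48

Days held (2027-09-06 to 2027-12-16): 102 out of 365
Tax = $99,000 × 1.95% × 102/365 = $539.4822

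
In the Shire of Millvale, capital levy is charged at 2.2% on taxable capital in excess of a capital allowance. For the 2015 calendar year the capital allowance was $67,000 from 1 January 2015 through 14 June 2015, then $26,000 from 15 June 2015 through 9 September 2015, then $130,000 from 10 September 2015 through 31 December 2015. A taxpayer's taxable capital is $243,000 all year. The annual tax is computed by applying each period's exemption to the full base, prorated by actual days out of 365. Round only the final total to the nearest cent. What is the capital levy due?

1 January – 14 June 2015: 165 days, exemption $67,000 → ($243,000 − $67,000) × 2.2% × 165/365 = $1,750.3562
15 June – 9 September 2015: 87 days, exemption $26,000 → ($243,000 − $26,000) × 2.2% × 87/365 = $1,137.9123
10 September – 31 December 2015: 113 days, exemption $130,000 → ($243,000 − $130,000) × 2.2% × 113/365 = $769.6384
Total = $3,657.9068

$3,657.91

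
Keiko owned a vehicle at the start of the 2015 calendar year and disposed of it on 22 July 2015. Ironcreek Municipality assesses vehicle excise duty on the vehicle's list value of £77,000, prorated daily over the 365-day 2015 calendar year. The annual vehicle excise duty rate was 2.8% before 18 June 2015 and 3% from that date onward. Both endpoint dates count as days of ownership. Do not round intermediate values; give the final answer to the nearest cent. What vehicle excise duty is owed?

1 January – 17 June 2015: 168 days at 2.8% → £77,000 × 2.8% × 168/365 = £992.3507
18 June – 22 July 2015: 35 days at 3% → £77,000 × 3% × 35/365 = £221.5068
Total = £1,213.8575

£1,213.86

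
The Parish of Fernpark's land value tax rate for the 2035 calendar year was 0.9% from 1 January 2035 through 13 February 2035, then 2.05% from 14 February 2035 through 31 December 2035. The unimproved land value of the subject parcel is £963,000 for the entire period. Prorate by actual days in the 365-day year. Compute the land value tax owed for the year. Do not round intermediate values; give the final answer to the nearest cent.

1 January – 13 February 2035: 44 days at 0.9% → £963,000 × 0.9% × 44/365 = £1,044.7890
14 February – 31 December 2035: 321 days at 2.05% → £963,000 × 2.05% × 321/365 = £17,361.7027
Total = £18,406.4918

£18,406.49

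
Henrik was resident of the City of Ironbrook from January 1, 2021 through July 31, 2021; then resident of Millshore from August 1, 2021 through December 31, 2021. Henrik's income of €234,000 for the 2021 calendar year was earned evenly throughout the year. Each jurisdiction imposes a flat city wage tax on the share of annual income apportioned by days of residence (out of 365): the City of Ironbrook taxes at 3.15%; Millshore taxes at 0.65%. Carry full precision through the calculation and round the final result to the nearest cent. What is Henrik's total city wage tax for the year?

€4,918.81

The City of Ironbrook, January 1 – July 31, 2021: 212 days → €234,000 × 3.15% × 212/365 = €4,281.2384
Millshore, August 1 – December 31, 2021: 153 days → €234,000 × 0.65% × 153/365 = €637.5699
Total = €4,918.8082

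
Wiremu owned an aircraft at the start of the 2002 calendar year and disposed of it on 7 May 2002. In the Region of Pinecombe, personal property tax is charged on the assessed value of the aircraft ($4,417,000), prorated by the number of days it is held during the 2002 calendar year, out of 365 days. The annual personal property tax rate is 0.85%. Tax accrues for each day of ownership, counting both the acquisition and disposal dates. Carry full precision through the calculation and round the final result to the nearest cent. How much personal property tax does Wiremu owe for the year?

$13,063.43

Days held (1 January – 7 May 2002): 127 out of 365
Tax = $4,417,000 × 0.85% × 127/365 = $13,063.4288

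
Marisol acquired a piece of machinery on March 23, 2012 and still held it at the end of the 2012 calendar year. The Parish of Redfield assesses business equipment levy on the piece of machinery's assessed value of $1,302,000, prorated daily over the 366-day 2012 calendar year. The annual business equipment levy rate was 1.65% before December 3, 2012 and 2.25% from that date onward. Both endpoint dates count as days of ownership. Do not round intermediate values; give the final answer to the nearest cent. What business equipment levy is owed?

March 23 – December 2, 2012: 255 days at 1.65% → $1,302,000 × 1.65% × 255/366 = $14,967.6639
December 3 – December 31, 2012: 29 days at 2.25% → $1,302,000 × 2.25% × 29/366 = $2,321.1885
Total = $17,288.8525

$17,288.85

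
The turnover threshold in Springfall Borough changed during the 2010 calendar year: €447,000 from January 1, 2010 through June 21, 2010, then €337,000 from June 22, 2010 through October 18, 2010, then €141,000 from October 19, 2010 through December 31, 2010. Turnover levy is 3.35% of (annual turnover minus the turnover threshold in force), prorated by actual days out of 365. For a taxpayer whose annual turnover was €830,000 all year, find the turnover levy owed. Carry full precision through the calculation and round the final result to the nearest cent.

January 1 – June 21, 2010: 172 days, exemption €447,000 → (€830,000 − €447,000) × 3.35% × 172/365 = €6,046.1534
June 22 – October 18, 2010: 119 days, exemption €337,000 → (€830,000 − €337,000) × 3.35% × 119/365 = €5,384.5055
October 19 – December 31, 2010: 74 days, exemption €141,000 → (€830,000 − €141,000) × 3.35% × 74/365 = €4,679.5370
Total = €16,110.1959

€16,110.20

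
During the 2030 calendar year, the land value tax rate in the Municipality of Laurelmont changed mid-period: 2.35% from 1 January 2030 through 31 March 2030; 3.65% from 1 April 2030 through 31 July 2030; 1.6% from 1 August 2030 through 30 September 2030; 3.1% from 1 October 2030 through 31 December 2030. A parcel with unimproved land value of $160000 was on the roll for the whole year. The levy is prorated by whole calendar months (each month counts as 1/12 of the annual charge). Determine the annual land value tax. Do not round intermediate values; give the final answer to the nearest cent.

1 January – 31 March 2030: 3 months at 2.35% → $160000 × 2.35% × 3/12 = $940.0000
1 April – 31 July 2030: 4 months at 3.65% → $160000 × 3.65% × 4/12 = $1946.6667
1 August – 30 September 2030: 2 months at 1.6% → $160000 × 1.6% × 2/12 = $426.6667
1 October – 31 December 2030: 3 months at 3.1% → $160000 × 3.1% × 3/12 = $1240.0000
Total = $4553.3333

$4553.33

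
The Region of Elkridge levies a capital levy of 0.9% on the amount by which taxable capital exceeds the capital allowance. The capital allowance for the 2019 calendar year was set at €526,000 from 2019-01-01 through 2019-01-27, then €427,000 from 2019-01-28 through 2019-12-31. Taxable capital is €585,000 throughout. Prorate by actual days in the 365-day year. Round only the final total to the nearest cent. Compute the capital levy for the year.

2019-01-01 to 2019-01-27: 27 days, exemption €526,000 → (€585,000 − €526,000) × 0.9% × 27/365 = €39.2795
2019-01-28 to 2019-12-31: 338 days, exemption €427,000 → (€585,000 − €427,000) × 0.9% × 338/365 = €1,316.8110
Total = €1,356.0904

€1,356.09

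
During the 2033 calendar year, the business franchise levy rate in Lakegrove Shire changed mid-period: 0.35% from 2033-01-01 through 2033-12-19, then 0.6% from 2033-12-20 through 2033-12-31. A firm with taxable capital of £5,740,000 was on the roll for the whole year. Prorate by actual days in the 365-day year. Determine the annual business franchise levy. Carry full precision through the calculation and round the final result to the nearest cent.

£20,561.78

2033-01-01 to 2033-12-19: 353 days at 0.35% → £5,740,000 × 0.35% × 353/365 = £19,429.5068
2033-12-20 to 2033-12-31: 12 days at 0.6% → £5,740,000 × 0.6% × 12/365 = £1,132.2740
Total = £20,561.7808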